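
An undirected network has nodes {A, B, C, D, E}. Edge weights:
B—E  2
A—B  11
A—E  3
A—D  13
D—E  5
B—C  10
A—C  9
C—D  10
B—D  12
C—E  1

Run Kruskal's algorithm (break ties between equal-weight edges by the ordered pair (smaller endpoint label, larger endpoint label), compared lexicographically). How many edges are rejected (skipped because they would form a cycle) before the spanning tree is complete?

0

Kruskal's algorithm — process edges by increasing weight (ties by edge label):
C—E (1): add. Components now {A} {B} {C,E} {D}
B—E (2): add. Components now {A} {B,C,E} {D}
A—E (3): add. Components now {A,B,C,E} {D}
D—E (5): add. Components now {A,B,C,D,E}
Edges rejected before the tree was complete: 0.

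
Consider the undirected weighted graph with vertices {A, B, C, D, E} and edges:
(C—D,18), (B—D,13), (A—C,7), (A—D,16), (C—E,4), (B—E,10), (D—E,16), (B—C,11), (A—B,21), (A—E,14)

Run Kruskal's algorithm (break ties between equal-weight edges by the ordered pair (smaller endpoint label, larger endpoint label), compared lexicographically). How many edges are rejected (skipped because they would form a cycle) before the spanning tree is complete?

Kruskal: consider edges lightest-first.
C—E (4): add — endpoints in different components.
A—C (7): add — endpoints in different components.
B—E (10): add — endpoints in different components.
B—C (11): skip — B and C already connected.
B—D (13): add — endpoints in different components.
Edges rejected before the tree was complete: 1.

1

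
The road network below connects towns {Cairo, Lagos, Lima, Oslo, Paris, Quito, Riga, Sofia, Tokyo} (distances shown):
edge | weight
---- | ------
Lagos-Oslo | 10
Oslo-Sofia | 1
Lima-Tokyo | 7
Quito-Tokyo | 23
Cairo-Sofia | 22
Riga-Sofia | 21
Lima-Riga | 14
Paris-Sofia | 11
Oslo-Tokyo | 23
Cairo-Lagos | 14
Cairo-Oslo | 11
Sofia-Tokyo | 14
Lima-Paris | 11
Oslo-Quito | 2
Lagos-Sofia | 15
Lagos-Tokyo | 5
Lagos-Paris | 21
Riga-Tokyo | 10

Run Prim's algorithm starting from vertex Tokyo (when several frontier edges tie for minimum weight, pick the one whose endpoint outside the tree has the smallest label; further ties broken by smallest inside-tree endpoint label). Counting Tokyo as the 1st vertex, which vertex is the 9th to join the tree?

Prim, starting at Tokyo.
Step 1: cheapest edge leaving the tree is Lagos-Tokyo (5); add Lagos.
Step 2: cheapest edge leaving the tree is Lima-Tokyo (7); add Lima.
Step 3: cheapest edge leaving the tree is Lagos-Oslo (10); add Oslo.
Step 4: cheapest edge leaving the tree is Oslo-Sofia (1); add Sofia.
Step 5: cheapest edge leaving the tree is Oslo-Quito (2); add Quito.
Step 6: cheapest edge leaving the tree is Riga-Tokyo (10); add Riga.
Step 7: cheapest edge leaving the tree is Cairo-Oslo (11); add Cairo.
Step 8: cheapest edge leaving the tree is Lima-Paris (11); add Paris.
Vertex order: Tokyo, Lagos, Lima, Oslo, Sofia, Quito, Riga, Cairo, Paris. The 9th vertex is Paris.

Paris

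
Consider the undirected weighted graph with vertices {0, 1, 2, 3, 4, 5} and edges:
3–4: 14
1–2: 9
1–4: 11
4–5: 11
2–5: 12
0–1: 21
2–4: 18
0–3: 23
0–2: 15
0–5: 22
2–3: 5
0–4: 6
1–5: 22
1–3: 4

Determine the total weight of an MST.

Prim, starting at 5.
Step 1: frontier [4–5 11, 2–5 12, 0–5 22, 1–5 22] → take 4–5 (11); add 4.
Step 2: frontier [0–4 6, 1–4 11, 3–4 14, 2–4 18, 2–5 12, 0–5 22, 1–5 22] → take 0–4 (6); add 0.
Step 3: frontier [0–2 15, 0–1 21, 0–3 23, 1–4 11, 3–4 14, 2–4 18, 2–5 12, 1–5 22] → take 1–4 (11); add 1.
Step 4: frontier [0–2 15, 0–3 23, 1–3 4, 1–2 9, 3–4 14, 2–4 18, 2–5 12] → take 1–3 (4); add 3.
Step 5: frontier [0–2 15, 1–2 9, 2–3 5, 2–4 18, 2–5 12] → take 2–3 (5); add 2.
MST edges: 4–5, 0–4, 1–4, 1–3, 2–3; total weight 11+6+11+4+5 = 37.

37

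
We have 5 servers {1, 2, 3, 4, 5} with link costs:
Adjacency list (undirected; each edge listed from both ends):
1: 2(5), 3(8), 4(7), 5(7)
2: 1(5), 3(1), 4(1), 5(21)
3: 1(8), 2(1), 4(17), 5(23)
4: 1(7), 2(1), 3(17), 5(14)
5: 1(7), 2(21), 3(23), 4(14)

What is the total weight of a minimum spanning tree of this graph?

Kruskal: consider edges lightest-first.
2-3 (1): add. Components now {1} {2,3} {4} {5}
2-4 (1): add. Components now {1} {2,3,4} {5}
1-2 (5): add. Components now {1,2,3,4} {5}
1-4 (7): skip — 1 and 4 already connected.
1-5 (7): add. Components now {1,2,3,4,5}
MST edges: 2-3, 2-4, 1-2, 1-5; total weight 1+1+5+7 = 14.

14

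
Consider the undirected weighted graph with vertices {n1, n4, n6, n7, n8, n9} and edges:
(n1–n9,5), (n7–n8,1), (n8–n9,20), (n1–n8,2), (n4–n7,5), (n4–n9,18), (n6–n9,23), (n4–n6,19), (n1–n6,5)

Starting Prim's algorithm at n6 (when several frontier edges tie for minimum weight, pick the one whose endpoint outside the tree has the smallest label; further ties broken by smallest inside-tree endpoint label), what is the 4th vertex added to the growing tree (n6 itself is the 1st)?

n7

Prim, starting at n6.
Step 1: frontier [n1–n6 5, n4–n6 19, n6–n9 23] → take n1–n6 (5); add n1.
Step 2: frontier [n1–n8 2, n1–n9 5, n4–n6 19, n6–n9 23] → take n1–n8 (2); add n8.
Step 3: frontier [n1–n9 5, n4–n6 19, n6–n9 23, n7–n8 1, n8–n9 20] → take n7–n8 (1); add n7.
Step 4: frontier [n1–n9 5, n4–n6 19, n6–n9 23, n4–n7 5, n8–n9 20] → take n4–n7 (5); add n4.
Step 5: frontier [n1–n9 5, n4–n9 18, n6–n9 23, n8–n9 20] → take n1–n9 (5); add n9.
Vertex order: n6, n1, n8, n7, n4, n9. The 4th vertex is n7.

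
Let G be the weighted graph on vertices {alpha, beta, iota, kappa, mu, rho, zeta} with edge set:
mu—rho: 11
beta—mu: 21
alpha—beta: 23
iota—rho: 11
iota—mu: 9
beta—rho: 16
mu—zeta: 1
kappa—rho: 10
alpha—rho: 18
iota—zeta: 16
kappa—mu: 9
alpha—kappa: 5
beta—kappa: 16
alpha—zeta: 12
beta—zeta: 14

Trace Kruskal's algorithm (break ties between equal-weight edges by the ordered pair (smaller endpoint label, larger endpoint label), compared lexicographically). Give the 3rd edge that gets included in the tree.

Sort edges by weight, then run Kruskal:
mu—zeta (1): add — endpoints in different components.
alpha—kappa (5): add — endpoints in different components.
iota—mu (9): add — endpoints in different components.
kappa—mu (9): add — endpoints in different components.
kappa—rho (10): add — endpoints in different components.
iota—rho (11): skip — iota and rho already connected.
mu—rho (11): skip — mu and rho already connected.
alpha—zeta (12): skip — alpha and zeta already connected.
beta—zeta (14): add — endpoints in different components.
The 3rd edge added is iota—mu.

iota-mu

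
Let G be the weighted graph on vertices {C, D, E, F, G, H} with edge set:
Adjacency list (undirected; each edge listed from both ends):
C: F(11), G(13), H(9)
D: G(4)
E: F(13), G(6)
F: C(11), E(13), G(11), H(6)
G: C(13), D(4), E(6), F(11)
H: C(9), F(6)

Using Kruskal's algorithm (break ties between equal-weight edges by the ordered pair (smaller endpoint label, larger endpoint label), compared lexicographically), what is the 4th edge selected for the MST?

Kruskal's algorithm — process edges by increasing weight (ties by edge label):
D–G (4): add. Components now {C} {D,G} {E} {F} {H}
E–G (6): add. Components now {C} {D,E,G} {F} {H}
F–H (6): add. Components now {C} {D,E,G} {F,H}
C–H (9): add. Components now {C,F,H} {D,E,G}
C–F (11): skip — C and F already connected.
F–G (11): add. Components now {C,D,E,F,G,H}
The 4th edge added is C–H.

C-H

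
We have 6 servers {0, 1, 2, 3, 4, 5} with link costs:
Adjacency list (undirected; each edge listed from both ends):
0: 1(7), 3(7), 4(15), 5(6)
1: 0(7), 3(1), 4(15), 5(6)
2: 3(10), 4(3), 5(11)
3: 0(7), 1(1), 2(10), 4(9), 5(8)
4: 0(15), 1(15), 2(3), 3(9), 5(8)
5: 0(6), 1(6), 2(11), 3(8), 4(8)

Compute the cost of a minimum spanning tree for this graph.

Prim's algorithm from 5:
Step 1: frontier [0–5 6, 1–5 6, 3–5 8, 4–5 8, 2–5 11] → take 0–5 (6); add 0.
Step 2: frontier [0–1 7, 0–3 7, 0–4 15, 1–5 6, 3–5 8, 4–5 8, 2–5 11] → take 1–5 (6); add 1.
Step 3: frontier [0–3 7, 0–4 15, 1–3 1, 1–4 15, 3–5 8, 4–5 8, 2–5 11] → take 1–3 (1); add 3.
Step 4: frontier [0–4 15, 1–4 15, 3–4 9, 2–3 10, 4–5 8, 2–5 11] → take 4–5 (8); add 4.
Step 5: frontier [2–3 10, 2–4 3, 2–5 11] → take 2–4 (3); add 2.
MST edges: 0–5, 1–5, 1–3, 4–5, 2–4; total weight 6+6+1+8+3 = 24.

24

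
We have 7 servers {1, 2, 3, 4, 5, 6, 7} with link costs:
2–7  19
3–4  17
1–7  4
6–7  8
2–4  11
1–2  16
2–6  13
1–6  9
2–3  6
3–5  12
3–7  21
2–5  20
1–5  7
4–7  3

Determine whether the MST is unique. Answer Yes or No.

Kruskal's algorithm — process edges by increasing weight (ties by edge label):
4–7 (3): add. Components now {1} {2} {3} {4,7} {5} {6}
1–7 (4): add. Components now {1,4,7} {2} {3} {5} {6}
2–3 (6): add. Components now {1,4,7} {2,3} {5} {6}
1–5 (7): add. Components now {1,4,5,7} {2,3} {6}
6–7 (8): add. Components now {1,4,5,6,7} {2,3}
1–6 (9): skip — 1 and 6 already connected.
2–4 (11): add. Components now {1,2,3,4,5,6,7}
Every non-tree edge has weight strictly greater than the heaviest edge on the tree path between its endpoints, so the MST is unique.

Yes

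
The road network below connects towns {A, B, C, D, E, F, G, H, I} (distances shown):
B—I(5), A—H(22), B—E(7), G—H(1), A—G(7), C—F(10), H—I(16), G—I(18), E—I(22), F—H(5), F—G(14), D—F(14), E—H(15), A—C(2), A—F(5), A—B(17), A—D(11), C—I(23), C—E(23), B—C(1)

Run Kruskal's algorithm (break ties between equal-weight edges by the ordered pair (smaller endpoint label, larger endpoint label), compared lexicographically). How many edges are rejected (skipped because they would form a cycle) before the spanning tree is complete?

Kruskal's algorithm — process edges by increasing weight (ties by edge label):
B—C (1): add — endpoints in different components.
G—H (1): add — endpoints in different components.
A—C (2): add — endpoints in different components.
A—F (5): add — endpoints in different components.
B—I (5): add — endpoints in different components.
F—H (5): add — endpoints in different components.
A—G (7): skip — A and G already connected.
B—E (7): add — endpoints in different components.
C—F (10): skip — C and F already connected.
A—D (11): add — endpoints in different components.
Edges rejected before the tree was complete: 2.

2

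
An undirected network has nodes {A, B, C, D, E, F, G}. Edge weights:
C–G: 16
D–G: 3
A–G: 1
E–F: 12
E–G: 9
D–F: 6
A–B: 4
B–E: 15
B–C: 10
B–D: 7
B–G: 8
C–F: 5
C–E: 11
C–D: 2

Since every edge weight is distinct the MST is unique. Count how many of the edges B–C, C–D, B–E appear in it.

Sort edges by weight, then run Kruskal:
A–G (1): add — endpoints in different components.
C–D (2): add — endpoints in different components.
D–G (3): add — endpoints in different components.
A–B (4): add — endpoints in different components.
C–F (5): add — endpoints in different components.
D–F (6): skip — D and F already connected.
B–D (7): skip — B and D already connected.
B–G (8): skip — B and G already connected.
E–G (9): add — endpoints in different components.
MST edge set: {A–G, C–D, D–G, A–B, C–F, E–G}.
Of the listed edges, {C–D} are in the MST → 1.

1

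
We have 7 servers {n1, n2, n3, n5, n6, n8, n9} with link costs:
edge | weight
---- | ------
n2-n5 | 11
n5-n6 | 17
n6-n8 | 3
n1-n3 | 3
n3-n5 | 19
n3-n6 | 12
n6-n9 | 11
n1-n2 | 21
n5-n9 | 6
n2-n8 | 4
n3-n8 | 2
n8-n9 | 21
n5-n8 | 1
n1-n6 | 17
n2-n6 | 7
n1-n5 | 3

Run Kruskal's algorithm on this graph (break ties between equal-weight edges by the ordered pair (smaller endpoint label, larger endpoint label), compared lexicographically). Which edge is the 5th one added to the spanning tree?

Sort edges by weight, then run Kruskal:
n5-n8 (1): add — endpoints in different components.
n3-n8 (2): add — endpoints in different components.
n1-n3 (3): add — endpoints in different components.
n1-n5 (3): skip — n5 and n1 already connected.
n6-n8 (3): add — endpoints in different components.
n2-n8 (4): add — endpoints in different components.
n5-n9 (6): add — endpoints in different components.
The 5th edge added is n2-n8.

n2-n8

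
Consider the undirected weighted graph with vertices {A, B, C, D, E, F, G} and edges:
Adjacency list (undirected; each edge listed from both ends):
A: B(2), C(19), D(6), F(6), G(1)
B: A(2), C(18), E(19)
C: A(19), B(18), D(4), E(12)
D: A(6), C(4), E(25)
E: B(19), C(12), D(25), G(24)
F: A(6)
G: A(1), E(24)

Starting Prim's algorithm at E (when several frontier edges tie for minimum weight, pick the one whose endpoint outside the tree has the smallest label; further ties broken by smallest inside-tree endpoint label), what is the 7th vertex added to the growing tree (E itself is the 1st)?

Prim's algorithm from E:
Step 1: cheapest edge leaving the tree is C-E (12); add C.
Step 2: cheapest edge leaving the tree is C-D (4); add D.
Step 3: cheapest edge leaving the tree is A-D (6); add A.
Step 4: cheapest edge leaving the tree is A-G (1); add G.
Step 5: cheapest edge leaving the tree is A-B (2); add B.
Step 6: cheapest edge leaving the tree is A-F (6); add F.
Vertex order: E, C, D, A, G, B, F. The 7th vertex is F.

F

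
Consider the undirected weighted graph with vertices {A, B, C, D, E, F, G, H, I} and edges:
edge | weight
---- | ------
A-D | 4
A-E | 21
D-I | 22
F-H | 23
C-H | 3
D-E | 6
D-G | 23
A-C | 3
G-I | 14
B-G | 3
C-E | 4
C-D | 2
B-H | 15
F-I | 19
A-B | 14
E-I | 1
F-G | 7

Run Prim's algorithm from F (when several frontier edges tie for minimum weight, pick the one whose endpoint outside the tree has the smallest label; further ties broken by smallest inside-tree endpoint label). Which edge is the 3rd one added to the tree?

Prim, starting at F.
Step 1: cheapest edge leaving the tree is F-G (7); add G.
Step 2: cheapest edge leaving the tree is B-G (3); add B.
Step 3: cheapest edge leaving the tree is A-B (14); add A.
Step 4: cheapest edge leaving the tree is A-C (3); add C.
Step 5: cheapest edge leaving the tree is C-D (2); add D.
Step 6: cheapest edge leaving the tree is C-H (3); add H.
Step 7: cheapest edge leaving the tree is C-E (4); add E.
Step 8: cheapest edge leaving the tree is E-I (1); add I.
The 3rd edge added is A-B.

A-B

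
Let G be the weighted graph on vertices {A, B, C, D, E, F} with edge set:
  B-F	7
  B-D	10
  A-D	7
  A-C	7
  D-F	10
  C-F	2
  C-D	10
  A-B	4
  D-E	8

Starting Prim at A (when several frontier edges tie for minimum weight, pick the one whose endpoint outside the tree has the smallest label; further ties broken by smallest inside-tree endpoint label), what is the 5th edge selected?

Grow the tree from A using Prim:
Step 1: cheapest edge leaving the tree is A-B (4); add B.
Step 2: cheapest edge leaving the tree is A-C (7); add C.
Step 3: cheapest edge leaving the tree is C-F (2); add F.
Step 4: cheapest edge leaving the tree is A-D (7); add D.
Step 5: cheapest edge leaving the tree is D-E (8); add E.
The 5th edge added is D-E.

D-E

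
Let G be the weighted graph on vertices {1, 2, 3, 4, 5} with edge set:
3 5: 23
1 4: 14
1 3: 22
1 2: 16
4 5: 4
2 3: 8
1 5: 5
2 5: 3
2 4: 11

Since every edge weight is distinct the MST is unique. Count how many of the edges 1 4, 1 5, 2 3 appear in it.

2

Kruskal: consider edges lightest-first.
2 5 (3): add. Components now {1} {2,5} {3} {4}
4 5 (4): add. Components now {1} {2,4,5} {3}
1 5 (5): add. Components now {1,2,4,5} {3}
2 3 (8): add. Components now {1,2,3,4,5}
MST edge set: {2 5, 4 5, 1 5, 2 3}.
Of the listed edges, {1 5, 2 3} are in the MST → 2.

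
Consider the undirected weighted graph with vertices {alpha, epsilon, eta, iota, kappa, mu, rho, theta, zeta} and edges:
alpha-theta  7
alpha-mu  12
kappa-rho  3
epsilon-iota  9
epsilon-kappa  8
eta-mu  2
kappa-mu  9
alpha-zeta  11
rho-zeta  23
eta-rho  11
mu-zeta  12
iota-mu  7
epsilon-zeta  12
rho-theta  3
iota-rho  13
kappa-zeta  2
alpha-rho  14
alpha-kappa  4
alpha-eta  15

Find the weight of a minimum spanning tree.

38

Prim's algorithm from epsilon:
Step 1: cheapest edge leaving the tree is epsilon-kappa (8); add kappa.
Step 2: cheapest edge leaving the tree is kappa-zeta (2); add zeta.
Step 3: cheapest edge leaving the tree is kappa-rho (3); add rho.
Step 4: cheapest edge leaving the tree is rho-theta (3); add theta.
Step 5: cheapest edge leaving the tree is alpha-kappa (4); add alpha.
Step 6: cheapest edge leaving the tree is epsilon-iota (9); add iota.
Step 7: cheapest edge leaving the tree is iota-mu (7); add mu.
Step 8: cheapest edge leaving the tree is eta-mu (2); add eta.
MST edges: epsilon-kappa, kappa-zeta, kappa-rho, rho-theta, alpha-kappa, epsilon-iota, iota-mu, eta-mu; total weight 8+2+3+3+4+9+7+2 = 38.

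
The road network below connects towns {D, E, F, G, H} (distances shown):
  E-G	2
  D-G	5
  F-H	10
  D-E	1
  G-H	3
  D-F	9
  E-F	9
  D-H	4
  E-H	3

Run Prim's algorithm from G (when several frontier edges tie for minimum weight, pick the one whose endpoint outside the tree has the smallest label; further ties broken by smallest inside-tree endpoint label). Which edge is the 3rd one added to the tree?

E-H

Prim's algorithm from G:
Step 1: cheapest edge leaving the tree is E-G (2); add E.
Step 2: cheapest edge leaving the tree is D-E (1); add D.
Step 3: cheapest edge leaving the tree is E-H (3); add H.
Step 4: cheapest edge leaving the tree is D-F (9); add F.
The 3rd edge added is E-H.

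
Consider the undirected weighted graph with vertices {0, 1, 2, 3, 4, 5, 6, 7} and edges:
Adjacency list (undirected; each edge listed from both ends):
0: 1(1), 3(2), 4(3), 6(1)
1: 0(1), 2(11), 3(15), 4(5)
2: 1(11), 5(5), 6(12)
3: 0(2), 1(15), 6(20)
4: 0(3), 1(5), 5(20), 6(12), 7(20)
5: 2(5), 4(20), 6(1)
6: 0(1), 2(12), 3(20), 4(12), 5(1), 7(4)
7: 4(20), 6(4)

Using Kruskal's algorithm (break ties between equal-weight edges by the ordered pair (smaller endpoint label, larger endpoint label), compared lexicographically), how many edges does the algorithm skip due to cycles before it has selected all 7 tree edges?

1

Kruskal: consider edges lightest-first.
0–1 (1): add — endpoints in different components.
0–6 (1): add — endpoints in different components.
5–6 (1): add — endpoints in different components.
0–3 (2): add — endpoints in different components.
0–4 (3): add — endpoints in different components.
6–7 (4): add — endpoints in different components.
1–4 (5): skip — 1 and 4 already connected.
2–5 (5): add — endpoints in different components.
Edges rejected before the tree was complete: 1.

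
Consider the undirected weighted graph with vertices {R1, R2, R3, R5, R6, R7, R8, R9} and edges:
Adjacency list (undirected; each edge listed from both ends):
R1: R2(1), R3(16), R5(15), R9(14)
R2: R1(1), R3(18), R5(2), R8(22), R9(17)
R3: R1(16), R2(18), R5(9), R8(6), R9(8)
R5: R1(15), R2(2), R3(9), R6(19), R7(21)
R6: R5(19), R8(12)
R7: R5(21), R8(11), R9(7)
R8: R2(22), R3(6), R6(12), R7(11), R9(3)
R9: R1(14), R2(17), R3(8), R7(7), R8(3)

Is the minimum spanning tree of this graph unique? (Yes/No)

Kruskal's algorithm — process edges by increasing weight (ties by edge label):
R1–R2 (1): add — endpoints in different components.
R2–R5 (2): add — endpoints in different components.
R8–R9 (3): add — endpoints in different components.
R3–R8 (6): add — endpoints in different components.
R7–R9 (7): add — endpoints in different components.
R3–R9 (8): skip — R3 and R9 already connected.
R3–R5 (9): add — endpoints in different components.
R7–R8 (11): skip — R7 and R8 already connected.
R6–R8 (12): add — endpoints in different components.
Every non-tree edge has weight strictly greater than the heaviest edge on the tree path between its endpoints, so the MST is unique.

Yes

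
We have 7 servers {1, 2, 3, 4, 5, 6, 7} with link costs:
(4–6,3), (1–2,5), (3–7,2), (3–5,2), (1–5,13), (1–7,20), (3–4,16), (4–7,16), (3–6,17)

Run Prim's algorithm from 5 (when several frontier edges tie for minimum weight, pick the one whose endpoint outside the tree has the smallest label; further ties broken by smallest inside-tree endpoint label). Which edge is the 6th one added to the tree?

4-6

Grow the tree from 5 using Prim:
Step 1: cheapest edge leaving the tree is 3–5 (2); add 3.
Step 2: cheapest edge leaving the tree is 3–7 (2); add 7.
Step 3: cheapest edge leaving the tree is 1–5 (13); add 1.
Step 4: cheapest edge leaving the tree is 1–2 (5); add 2.
Step 5: cheapest edge leaving the tree is 3–4 (16); add 4.
Step 6: cheapest edge leaving the tree is 4–6 (3); add 6.
The 6th edge added is 4–6.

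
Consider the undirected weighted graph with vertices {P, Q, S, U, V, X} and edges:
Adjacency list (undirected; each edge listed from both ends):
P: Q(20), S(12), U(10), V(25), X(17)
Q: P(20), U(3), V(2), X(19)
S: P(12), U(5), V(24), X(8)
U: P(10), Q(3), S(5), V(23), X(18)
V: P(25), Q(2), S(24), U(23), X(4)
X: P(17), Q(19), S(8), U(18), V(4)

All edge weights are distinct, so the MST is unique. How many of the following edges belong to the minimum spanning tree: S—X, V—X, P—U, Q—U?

3

Kruskal: consider edges lightest-first.
Q—V (2): add. Components now {P} {X} {Q,V} {S} {U}
Q—U (3): add. Components now {P} {X} {Q,U,V} {S}
V—X (4): add. Components now {P} {Q,U,V,X} {S}
S—U (5): add. Components now {P} {Q,S,U,V,X}
S—X (8): skip — X and S already connected.
P—U (10): add. Components now {P,Q,S,U,V,X}
MST edge set: {Q—V, Q—U, V—X, S—U, P—U}.
Of the listed edges, {V—X, P—U, Q—U} are in the MST → 3.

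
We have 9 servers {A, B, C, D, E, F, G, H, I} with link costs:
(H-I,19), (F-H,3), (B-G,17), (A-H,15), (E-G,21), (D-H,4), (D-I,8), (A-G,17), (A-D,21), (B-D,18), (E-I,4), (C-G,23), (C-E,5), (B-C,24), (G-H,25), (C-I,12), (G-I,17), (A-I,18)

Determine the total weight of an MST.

73

Grow the tree from A using Prim:
Step 1: cheapest edge leaving the tree is A-H (15); add H.
Step 2: cheapest edge leaving the tree is F-H (3); add F.
Step 3: cheapest edge leaving the tree is D-H (4); add D.
Step 4: cheapest edge leaving the tree is D-I (8); add I.
Step 5: cheapest edge leaving the tree is E-I (4); add E.
Step 6: cheapest edge leaving the tree is C-E (5); add C.
Step 7: cheapest edge leaving the tree is A-G (17); add G.
Step 8: cheapest edge leaving the tree is B-G (17); add B.
MST edges: A-H, F-H, D-H, D-I, E-I, C-E, A-G, B-G; total weight 15+3+4+8+4+5+17+17 = 73.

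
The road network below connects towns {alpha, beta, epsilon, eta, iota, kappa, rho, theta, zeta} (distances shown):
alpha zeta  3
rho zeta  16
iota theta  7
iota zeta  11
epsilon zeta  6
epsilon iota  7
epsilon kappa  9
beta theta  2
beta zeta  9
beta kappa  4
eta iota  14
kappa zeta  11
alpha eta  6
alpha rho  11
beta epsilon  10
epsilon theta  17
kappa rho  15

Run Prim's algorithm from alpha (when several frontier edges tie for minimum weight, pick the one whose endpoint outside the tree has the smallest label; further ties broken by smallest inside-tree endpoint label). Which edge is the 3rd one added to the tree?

alpha-eta

Prim's algorithm from alpha:
Step 1: cheapest edge leaving the tree is alpha zeta (3); add zeta.
Step 2: cheapest edge leaving the tree is epsilon zeta (6); add epsilon.
Step 3: cheapest edge leaving the tree is alpha eta (6); add eta.
Step 4: cheapest edge leaving the tree is epsilon iota (7); add iota.
Step 5: cheapest edge leaving the tree is iota theta (7); add theta.
Step 6: cheapest edge leaving the tree is beta theta (2); add beta.
Step 7: cheapest edge leaving the tree is beta kappa (4); add kappa.
Step 8: cheapest edge leaving the tree is alpha rho (11); add rho.
The 3rd edge added is alpha eta.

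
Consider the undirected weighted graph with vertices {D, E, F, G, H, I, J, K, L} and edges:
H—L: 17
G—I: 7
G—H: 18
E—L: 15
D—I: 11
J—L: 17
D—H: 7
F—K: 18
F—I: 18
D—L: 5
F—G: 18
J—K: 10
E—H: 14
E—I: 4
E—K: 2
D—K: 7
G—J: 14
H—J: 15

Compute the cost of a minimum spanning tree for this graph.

60

Grow the tree from K using Prim:
Step 1: cheapest edge leaving the tree is E—K (2); add E.
Step 2: cheapest edge leaving the tree is E—I (4); add I.
Step 3: cheapest edge leaving the tree is D—K (7); add D.
Step 4: cheapest edge leaving the tree is D—L (5); add L.
Step 5: cheapest edge leaving the tree is G—I (7); add G.
Step 6: cheapest edge leaving the tree is D—H (7); add H.
Step 7: cheapest edge leaving the tree is J—K (10); add J.
Step 8: cheapest edge leaving the tree is F—G (18); add F.
MST edges: E—K, E—I, D—K, D—L, G—I, D—H, J—K, F—G; total weight 2+4+7+5+7+7+10+18 = 60.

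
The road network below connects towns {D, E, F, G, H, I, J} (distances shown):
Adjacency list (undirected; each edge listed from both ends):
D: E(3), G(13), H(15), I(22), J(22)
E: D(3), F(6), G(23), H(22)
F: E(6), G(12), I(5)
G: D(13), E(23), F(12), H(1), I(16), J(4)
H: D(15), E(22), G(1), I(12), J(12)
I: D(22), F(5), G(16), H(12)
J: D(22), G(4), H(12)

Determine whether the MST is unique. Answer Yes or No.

No

Kruskal's algorithm — process edges by increasing weight (ties by edge label):
G-H (1): add. Components now {D} {E} {F} {G,H} {I} {J}
D-E (3): add. Components now {D,E} {F} {G,H} {I} {J}
G-J (4): add. Components now {D,E} {F} {G,H,J} {I}
F-I (5): add. Components now {D,E} {F,I} {G,H,J}
E-F (6): add. Components now {D,E,F,I} {G,H,J}
F-G (12): add. Components now {D,E,F,G,H,I,J}
Non-tree edge H-I has weight 12, equal to the heaviest edge on its tree cycle — swapping gives another MST of the same weight. Not unique.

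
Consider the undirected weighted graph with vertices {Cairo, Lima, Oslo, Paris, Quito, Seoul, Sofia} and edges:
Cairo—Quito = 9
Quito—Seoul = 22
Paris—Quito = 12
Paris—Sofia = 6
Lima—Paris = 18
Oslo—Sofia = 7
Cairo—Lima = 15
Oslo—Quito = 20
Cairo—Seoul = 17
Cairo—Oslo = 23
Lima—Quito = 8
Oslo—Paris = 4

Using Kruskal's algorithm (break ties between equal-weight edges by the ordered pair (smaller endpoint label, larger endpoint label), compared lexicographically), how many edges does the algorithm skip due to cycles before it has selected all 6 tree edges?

2

Kruskal's algorithm — process edges by increasing weight (ties by edge label):
Oslo—Paris (4): add — endpoints in different components.
Paris—Sofia (6): add — endpoints in different components.
Oslo—Sofia (7): skip — Sofia and Oslo already connected.
Lima—Quito (8): add — endpoints in different components.
Cairo—Quito (9): add — endpoints in different components.
Paris—Quito (12): add — endpoints in different components.
Cairo—Lima (15): skip — Lima and Cairo already connected.
Cairo—Seoul (17): add — endpoints in different components.
Edges rejected before the tree was complete: 2.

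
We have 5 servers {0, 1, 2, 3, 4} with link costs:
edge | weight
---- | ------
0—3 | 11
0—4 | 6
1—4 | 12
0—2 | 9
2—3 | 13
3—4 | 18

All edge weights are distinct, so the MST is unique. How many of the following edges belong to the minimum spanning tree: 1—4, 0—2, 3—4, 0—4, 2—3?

3

Kruskal: consider edges lightest-first.
0—4 (6): add. Components now {0,4} {1} {2} {3}
0—2 (9): add. Components now {0,2,4} {1} {3}
0—3 (11): add. Components now {0,2,3,4} {1}
1—4 (12): add. Components now {0,1,2,3,4}
MST edge set: {0—4, 0—2, 0—3, 1—4}.
Of the listed edges, {1—4, 0—2, 0—4} are in the MST → 3.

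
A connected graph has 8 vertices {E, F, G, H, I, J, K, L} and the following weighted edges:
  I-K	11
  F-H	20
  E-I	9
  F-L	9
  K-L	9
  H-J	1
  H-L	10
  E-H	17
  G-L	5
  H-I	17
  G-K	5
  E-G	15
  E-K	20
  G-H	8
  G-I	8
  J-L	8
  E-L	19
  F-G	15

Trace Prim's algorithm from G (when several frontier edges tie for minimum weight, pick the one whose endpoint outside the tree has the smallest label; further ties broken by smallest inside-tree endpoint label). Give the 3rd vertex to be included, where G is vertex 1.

L

Grow the tree from G using Prim:
Step 1: cheapest edge leaving the tree is G-K (5); add K.
Step 2: cheapest edge leaving the tree is G-L (5); add L.
Step 3: cheapest edge leaving the tree is G-H (8); add H.
Step 4: cheapest edge leaving the tree is H-J (1); add J.
Step 5: cheapest edge leaving the tree is G-I (8); add I.
Step 6: cheapest edge leaving the tree is E-I (9); add E.
Step 7: cheapest edge leaving the tree is F-L (9); add F.
Vertex order: G, K, L, H, J, I, E, F. The 3rd vertex is L.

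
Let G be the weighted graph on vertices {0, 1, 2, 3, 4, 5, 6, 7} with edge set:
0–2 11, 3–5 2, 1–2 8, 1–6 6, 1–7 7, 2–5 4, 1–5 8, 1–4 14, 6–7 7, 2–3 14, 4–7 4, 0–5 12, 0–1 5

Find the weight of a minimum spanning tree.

36

Grow the tree from 4 using Prim:
Step 1: cheapest edge leaving the tree is 4–7 (4); add 7.
Step 2: cheapest edge leaving the tree is 1–7 (7); add 1.
Step 3: cheapest edge leaving the tree is 0–1 (5); add 0.
Step 4: cheapest edge leaving the tree is 1–6 (6); add 6.
Step 5: cheapest edge leaving the tree is 1–2 (8); add 2.
Step 6: cheapest edge leaving the tree is 2–5 (4); add 5.
Step 7: cheapest edge leaving the tree is 3–5 (2); add 3.
MST edges: 4–7, 1–7, 0–1, 1–6, 1–2, 2–5, 3–5; total weight 4+7+5+6+8+4+2 = 36.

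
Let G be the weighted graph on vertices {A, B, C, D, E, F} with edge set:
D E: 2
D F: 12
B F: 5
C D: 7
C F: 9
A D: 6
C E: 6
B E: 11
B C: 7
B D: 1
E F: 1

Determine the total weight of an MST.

16

Kruskal: consider edges lightest-first.
B D (1): add — endpoints in different components.
E F (1): add — endpoints in different components.
D E (2): add — endpoints in different components.
B F (5): skip — B and F already connected.
A D (6): add — endpoints in different components.
C E (6): add — endpoints in different components.
MST edges: B D, E F, D E, A D, C E; total weight 1+1+2+6+6 = 16.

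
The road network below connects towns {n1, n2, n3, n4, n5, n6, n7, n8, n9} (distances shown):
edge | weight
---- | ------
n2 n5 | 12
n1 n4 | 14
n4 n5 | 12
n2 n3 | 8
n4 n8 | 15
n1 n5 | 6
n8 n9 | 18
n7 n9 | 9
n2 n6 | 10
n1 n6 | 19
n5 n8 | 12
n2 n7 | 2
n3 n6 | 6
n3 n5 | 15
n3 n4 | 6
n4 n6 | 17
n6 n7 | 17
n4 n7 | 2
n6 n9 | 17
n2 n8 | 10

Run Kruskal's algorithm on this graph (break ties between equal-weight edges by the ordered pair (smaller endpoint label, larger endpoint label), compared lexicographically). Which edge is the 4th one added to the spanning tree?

Kruskal: consider edges lightest-first.
n2 n7 (2): add — endpoints in different components.
n4 n7 (2): add — endpoints in different components.
n1 n5 (6): add — endpoints in different components.
n3 n4 (6): add — endpoints in different components.
n3 n6 (6): add — endpoints in different components.
n2 n3 (8): skip — n2 and n3 already connected.
n7 n9 (9): add — endpoints in different components.
n2 n6 (10): skip — n2 and n6 already connected.
n2 n8 (10): add — endpoints in different components.
n2 n5 (12): add — endpoints in different components.
The 4th edge added is n3 n4.

n3-n4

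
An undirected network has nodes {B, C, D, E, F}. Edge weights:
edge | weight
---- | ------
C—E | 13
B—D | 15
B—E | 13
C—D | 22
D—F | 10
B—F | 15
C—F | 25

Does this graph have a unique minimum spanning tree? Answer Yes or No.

No

Kruskal: consider edges lightest-first.
D—F (10): add — endpoints in different components.
B—E (13): add — endpoints in different components.
C—E (13): add — endpoints in different components.
B—D (15): add — endpoints in different components.
Non-tree edge B—F has weight 15, equal to the heaviest edge on its tree cycle — swapping gives another MST of the same weight. Not unique.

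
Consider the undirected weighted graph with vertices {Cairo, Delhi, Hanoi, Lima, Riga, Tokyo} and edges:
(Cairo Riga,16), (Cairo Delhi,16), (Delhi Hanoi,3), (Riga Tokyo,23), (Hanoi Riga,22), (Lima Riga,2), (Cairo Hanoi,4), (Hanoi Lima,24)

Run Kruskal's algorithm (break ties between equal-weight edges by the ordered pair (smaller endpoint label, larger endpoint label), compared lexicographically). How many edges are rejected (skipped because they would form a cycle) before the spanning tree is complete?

2

Sort edges by weight, then run Kruskal:
Lima Riga (2): add — endpoints in different components.
Delhi Hanoi (3): add — endpoints in different components.
Cairo Hanoi (4): add — endpoints in different components.
Cairo Delhi (16): skip — Cairo and Delhi already connected.
Cairo Riga (16): add — endpoints in different components.
Hanoi Riga (22): skip — Hanoi and Riga already connected.
Riga Tokyo (23): add — endpoints in different components.
Edges rejected before the tree was complete: 2.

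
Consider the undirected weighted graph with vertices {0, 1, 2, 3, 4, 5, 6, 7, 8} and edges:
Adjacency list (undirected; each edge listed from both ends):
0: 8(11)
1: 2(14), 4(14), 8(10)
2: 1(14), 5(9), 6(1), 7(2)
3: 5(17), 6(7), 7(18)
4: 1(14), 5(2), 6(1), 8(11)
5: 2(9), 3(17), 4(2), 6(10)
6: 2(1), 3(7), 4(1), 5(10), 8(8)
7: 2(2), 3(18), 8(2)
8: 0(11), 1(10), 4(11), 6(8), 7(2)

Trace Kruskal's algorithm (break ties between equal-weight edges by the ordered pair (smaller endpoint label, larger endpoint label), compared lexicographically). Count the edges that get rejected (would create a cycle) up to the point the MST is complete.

Sort edges by weight, then run Kruskal:
2-6 (1): add — endpoints in different components.
4-6 (1): add — endpoints in different components.
2-7 (2): add — endpoints in different components.
4-5 (2): add — endpoints in different components.
7-8 (2): add — endpoints in different components.
3-6 (7): add — endpoints in different components.
6-8 (8): skip — 6 and 8 already connected.
2-5 (9): skip — 2 and 5 already connected.
1-8 (10): add — endpoints in different components.
5-6 (10): skip — 5 and 6 already connected.
0-8 (11): add — endpoints in different components.
Edges rejected before the tree was complete: 3.

3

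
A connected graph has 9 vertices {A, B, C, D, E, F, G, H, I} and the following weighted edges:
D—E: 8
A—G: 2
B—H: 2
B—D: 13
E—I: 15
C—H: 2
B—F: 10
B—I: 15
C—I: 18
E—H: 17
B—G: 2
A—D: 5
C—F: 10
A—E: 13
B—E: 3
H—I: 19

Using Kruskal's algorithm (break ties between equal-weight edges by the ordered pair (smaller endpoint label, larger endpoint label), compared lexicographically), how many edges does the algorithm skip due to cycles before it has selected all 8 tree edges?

Sort edges by weight, then run Kruskal:
A—G (2): add — endpoints in different components.
B—G (2): add — endpoints in different components.
B—H (2): add — endpoints in different components.
C—H (2): add — endpoints in different components.
B—E (3): add — endpoints in different components.
A—D (5): add — endpoints in different components.
D—E (8): skip — D and E already connected.
B—F (10): add — endpoints in different components.
C—F (10): skip — C and F already connected.
A—E (13): skip — A and E already connected.
B—D (13): skip — B and D already connected.
B—I (15): add — endpoints in different components.
Edges rejected before the tree was complete: 4.

4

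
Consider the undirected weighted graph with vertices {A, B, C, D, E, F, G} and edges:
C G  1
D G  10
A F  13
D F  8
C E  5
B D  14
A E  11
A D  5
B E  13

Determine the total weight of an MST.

42

Kruskal's algorithm — process edges by increasing weight (ties by edge label):
C G (1): add. Components now {A} {B} {C,G} {D} {E} {F}
A D (5): add. Components now {A,D} {B} {C,G} {E} {F}
C E (5): add. Components now {A,D} {B} {C,E,G} {F}
D F (8): add. Components now {A,D,F} {B} {C,E,G}
D G (10): add. Components now {A,C,D,E,F,G} {B}
A E (11): skip — A and E already connected.
A F (13): skip — A and F already connected.
B E (13): add. Components now {A,B,C,D,E,F,G}
MST edges: C G, A D, C E, D F, D G, B E; total weight 1+5+5+8+10+13 = 42.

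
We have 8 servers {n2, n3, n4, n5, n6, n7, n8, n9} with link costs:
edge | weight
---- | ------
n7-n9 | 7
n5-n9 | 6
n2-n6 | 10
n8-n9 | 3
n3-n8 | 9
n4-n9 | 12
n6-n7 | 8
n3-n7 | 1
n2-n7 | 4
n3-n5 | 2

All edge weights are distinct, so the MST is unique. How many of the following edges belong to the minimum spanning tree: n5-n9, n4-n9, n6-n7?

Kruskal: consider edges lightest-first.
n3-n7 (1): add — endpoints in different components.
n3-n5 (2): add — endpoints in different components.
n8-n9 (3): add — endpoints in different components.
n2-n7 (4): add — endpoints in different components.
n5-n9 (6): add — endpoints in different components.
n7-n9 (7): skip — n9 and n7 already connected.
n6-n7 (8): add — endpoints in different components.
n3-n8 (9): skip — n3 and n8 already connected.
n2-n6 (10): skip — n2 and n6 already connected.
n4-n9 (12): add — endpoints in different components.
MST edge set: {n3-n7, n3-n5, n8-n9, n2-n7, n5-n9, n6-n7, n4-n9}.
Of the listed edges, {n5-n9, n4-n9, n6-n7} are in the MST → 3.

3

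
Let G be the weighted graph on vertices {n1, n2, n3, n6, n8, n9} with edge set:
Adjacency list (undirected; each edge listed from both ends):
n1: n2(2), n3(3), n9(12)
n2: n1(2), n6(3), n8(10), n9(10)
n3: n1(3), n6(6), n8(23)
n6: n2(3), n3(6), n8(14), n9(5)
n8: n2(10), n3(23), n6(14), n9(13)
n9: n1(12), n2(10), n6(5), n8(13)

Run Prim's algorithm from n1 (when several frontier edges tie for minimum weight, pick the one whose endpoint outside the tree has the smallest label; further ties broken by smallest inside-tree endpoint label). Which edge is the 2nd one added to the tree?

n1-n3

Prim's algorithm from n1:
Step 1: cheapest edge leaving the tree is n1-n2 (2); add n2.
Step 2: cheapest edge leaving the tree is n1-n3 (3); add n3.
Step 3: cheapest edge leaving the tree is n2-n6 (3); add n6.
Step 4: cheapest edge leaving the tree is n6-n9 (5); add n9.
Step 5: cheapest edge leaving the tree is n2-n8 (10); add n8.
The 2nd edge added is n1-n3.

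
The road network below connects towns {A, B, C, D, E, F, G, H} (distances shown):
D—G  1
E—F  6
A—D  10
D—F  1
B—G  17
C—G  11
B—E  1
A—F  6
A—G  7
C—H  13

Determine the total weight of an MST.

39

Grow the tree from A using Prim:
Step 1: frontier [A—F 6, A—G 7, A—D 10] → take A—F (6); add F.
Step 2: frontier [A—G 7, A—D 10, D—F 1, E—F 6] → take D—F (1); add D.
Step 3: frontier [A—G 7, D—G 1, E—F 6] → take D—G (1); add G.
Step 4: frontier [E—F 6, C—G 11, B—G 17] → take E—F (6); add E.
Step 5: frontier [B—E 1, C—G 11, B—G 17] → take B—E (1); add B.
Step 6: frontier [C—G 11] → take C—G (11); add C.
Step 7: frontier [C—H 13] → take C—H (13); add H.
MST edges: A—F, D—F, D—G, E—F, B—E, C—G, C—H; total weight 6+1+1+6+1+11+13 = 39.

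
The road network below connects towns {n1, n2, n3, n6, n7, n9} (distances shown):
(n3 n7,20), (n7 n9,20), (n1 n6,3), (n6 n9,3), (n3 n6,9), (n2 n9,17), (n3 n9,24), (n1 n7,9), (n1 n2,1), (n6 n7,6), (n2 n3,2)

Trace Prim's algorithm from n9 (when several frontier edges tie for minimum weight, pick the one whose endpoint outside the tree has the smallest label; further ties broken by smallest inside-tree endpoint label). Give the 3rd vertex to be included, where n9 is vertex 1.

Prim's algorithm from n9:
Step 1: frontier [n6 n9 3, n2 n9 17, n7 n9 20, n3 n9 24] → take n6 n9 (3); add n6.
Step 2: frontier [n1 n6 3, n6 n7 6, n3 n6 9, n2 n9 17, n7 n9 20, n3 n9 24] → take n1 n6 (3); add n1.
Step 3: frontier [n1 n2 1, n1 n7 9, n6 n7 6, n3 n6 9, n2 n9 17, n7 n9 20, n3 n9 24] → take n1 n2 (1); add n2.
Step 4: frontier [n1 n7 9, n2 n3 2, n6 n7 6, n3 n6 9, n7 n9 20, n3 n9 24] → take n2 n3 (2); add n3.
Step 5: frontier [n1 n7 9, n3 n7 20, n6 n7 6, n7 n9 20] → take n6 n7 (6); add n7.
Vertex order: n9, n6, n1, n2, n3, n7. The 3rd vertex is n1.

n1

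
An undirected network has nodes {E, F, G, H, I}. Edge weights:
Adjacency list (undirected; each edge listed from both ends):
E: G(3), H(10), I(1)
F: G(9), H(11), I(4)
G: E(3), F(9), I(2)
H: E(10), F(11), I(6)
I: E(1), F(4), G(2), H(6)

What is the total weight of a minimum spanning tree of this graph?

13

Grow the tree from E using Prim:
Step 1: cheapest edge leaving the tree is E-I (1); add I.
Step 2: cheapest edge leaving the tree is G-I (2); add G.
Step 3: cheapest edge leaving the tree is F-I (4); add F.
Step 4: cheapest edge leaving the tree is H-I (6); add H.
MST edges: E-I, G-I, F-I, H-I; total weight 1+2+4+6 = 13.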